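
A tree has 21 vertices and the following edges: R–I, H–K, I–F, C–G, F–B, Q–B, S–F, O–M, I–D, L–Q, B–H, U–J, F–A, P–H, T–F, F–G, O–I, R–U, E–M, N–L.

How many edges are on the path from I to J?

I - R - U - J: 3 edges.

3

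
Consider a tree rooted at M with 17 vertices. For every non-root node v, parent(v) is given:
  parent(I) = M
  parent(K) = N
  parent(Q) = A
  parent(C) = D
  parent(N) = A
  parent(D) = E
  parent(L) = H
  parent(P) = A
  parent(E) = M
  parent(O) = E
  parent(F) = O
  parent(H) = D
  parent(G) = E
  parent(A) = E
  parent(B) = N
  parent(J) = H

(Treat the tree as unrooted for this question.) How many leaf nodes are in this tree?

The leaves are B, C, F, G, I, J, K, L, P, Q.
That is 10 leaves.

10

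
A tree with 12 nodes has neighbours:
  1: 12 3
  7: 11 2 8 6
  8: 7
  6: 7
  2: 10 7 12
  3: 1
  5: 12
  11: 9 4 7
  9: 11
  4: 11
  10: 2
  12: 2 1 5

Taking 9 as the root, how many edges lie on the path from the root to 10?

4

9 → 11 → 7 → 2 → 10 — 4 edges.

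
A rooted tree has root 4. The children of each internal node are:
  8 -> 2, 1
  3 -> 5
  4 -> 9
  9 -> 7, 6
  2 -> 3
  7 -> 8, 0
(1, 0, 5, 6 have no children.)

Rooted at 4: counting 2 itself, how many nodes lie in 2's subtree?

Descendants of 2 (including itself): 2, 3, 5. That's 3.

3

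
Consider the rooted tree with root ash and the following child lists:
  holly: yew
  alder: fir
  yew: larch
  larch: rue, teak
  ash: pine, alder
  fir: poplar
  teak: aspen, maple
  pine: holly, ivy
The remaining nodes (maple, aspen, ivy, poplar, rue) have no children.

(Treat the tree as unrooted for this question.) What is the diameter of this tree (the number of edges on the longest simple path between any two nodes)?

9

A longest path is poplar - fir - alder - ash - pine - holly - yew - larch - teak - aspen, with 9 edges.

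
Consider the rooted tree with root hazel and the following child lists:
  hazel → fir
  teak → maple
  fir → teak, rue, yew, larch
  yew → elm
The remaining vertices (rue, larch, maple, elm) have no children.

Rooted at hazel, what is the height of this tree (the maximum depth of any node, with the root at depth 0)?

elm sits deepest: hazel-fir-yew-elm — 3 edges from the root.

3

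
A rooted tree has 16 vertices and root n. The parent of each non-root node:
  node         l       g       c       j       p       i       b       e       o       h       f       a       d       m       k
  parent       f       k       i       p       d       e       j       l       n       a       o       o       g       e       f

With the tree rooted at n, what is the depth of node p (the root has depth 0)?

6

Path from n to p: n → o → f → k → g → d → p, which has 6 edges.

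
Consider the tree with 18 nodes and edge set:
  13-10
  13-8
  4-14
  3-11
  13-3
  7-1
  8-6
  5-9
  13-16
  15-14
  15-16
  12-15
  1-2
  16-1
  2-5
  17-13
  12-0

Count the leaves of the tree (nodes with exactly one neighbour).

8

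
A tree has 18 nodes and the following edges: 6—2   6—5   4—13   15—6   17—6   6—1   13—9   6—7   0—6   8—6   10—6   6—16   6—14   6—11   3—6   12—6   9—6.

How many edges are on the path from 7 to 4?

4

7 - 6 - 9 - 13 - 4: 4 edges.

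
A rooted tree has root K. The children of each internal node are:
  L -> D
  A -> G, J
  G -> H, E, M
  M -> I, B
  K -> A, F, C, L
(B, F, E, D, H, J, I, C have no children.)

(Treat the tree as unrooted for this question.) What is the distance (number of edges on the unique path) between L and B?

5

The path is L - K - A - G - M - B, which has 5 edges.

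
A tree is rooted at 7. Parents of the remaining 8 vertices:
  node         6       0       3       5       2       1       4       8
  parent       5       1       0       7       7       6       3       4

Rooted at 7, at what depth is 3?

Path from 7 to 3: 7–5–6–1–0–3, which has 5 edges.

5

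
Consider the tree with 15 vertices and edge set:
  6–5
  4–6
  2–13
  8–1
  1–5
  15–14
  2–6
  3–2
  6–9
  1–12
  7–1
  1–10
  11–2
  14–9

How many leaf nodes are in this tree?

Degree-1 nodes: 3, 4, 7, 8, 10, 11, 12, 13, 15 — 9 of them.

9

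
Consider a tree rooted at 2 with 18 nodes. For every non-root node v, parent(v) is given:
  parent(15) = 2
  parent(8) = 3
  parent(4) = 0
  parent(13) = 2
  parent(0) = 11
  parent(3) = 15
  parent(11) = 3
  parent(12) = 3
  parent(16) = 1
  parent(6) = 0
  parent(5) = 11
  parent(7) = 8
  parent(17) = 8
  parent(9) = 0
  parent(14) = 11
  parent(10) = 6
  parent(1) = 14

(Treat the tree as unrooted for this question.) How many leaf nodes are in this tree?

The leaves are 4, 5, 7, 9, 10, 12, 13, 16, 17.
That is 9 leaves.

9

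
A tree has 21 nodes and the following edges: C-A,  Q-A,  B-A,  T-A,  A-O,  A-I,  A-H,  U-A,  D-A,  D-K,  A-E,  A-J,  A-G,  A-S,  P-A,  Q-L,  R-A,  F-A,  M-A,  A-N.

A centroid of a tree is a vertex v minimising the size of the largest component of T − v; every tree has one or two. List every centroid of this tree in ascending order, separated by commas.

Removing A splits the tree into components of sizes 2, 2, 1, 1, 1, 1, 1, 1, 1, 1, 1, 1, 1, 1, 1, 1, 1, 1; the largest is 2 ≤ ⌊21/2⌋ = 10.
Every other node leaves some component of size > 10, so the centroid is unique.

A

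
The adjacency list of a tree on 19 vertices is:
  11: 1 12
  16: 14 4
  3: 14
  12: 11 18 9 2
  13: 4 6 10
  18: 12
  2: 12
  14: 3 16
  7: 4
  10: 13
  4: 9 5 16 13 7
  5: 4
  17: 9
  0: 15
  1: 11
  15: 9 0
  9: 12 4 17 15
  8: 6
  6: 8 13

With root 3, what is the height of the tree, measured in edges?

7

A deepest node is 1, reached by 3–14–16–4–9–12–11–1.
That path has 7 edges, so the height is 7.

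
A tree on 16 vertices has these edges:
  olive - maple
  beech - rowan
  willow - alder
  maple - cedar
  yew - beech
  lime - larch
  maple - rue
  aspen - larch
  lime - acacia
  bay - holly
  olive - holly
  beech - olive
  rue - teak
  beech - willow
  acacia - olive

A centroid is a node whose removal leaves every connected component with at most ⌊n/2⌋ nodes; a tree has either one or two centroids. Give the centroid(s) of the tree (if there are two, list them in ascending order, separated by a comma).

Removing olive splits the tree into components of sizes 5, 4, 4, 2; the largest is 5 ≤ ⌊16/2⌋ = 8.
No neighbour of olive does as well, so olive is the unique centroid.

olive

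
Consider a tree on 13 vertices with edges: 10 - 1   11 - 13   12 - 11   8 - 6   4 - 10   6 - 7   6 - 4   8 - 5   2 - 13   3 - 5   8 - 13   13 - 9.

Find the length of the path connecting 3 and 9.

4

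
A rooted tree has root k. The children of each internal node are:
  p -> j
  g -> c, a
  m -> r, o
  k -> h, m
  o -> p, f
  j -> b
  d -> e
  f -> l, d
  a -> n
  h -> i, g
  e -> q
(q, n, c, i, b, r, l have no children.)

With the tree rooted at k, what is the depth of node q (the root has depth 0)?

6

Path from k to q: k → m → o → f → d → e → q, which has 6 edges.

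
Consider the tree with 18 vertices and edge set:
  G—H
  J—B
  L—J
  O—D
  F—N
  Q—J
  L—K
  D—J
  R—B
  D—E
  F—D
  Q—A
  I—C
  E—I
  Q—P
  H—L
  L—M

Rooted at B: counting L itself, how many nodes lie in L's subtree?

L's subtree: {L, K, H, M, G}, size 5.

5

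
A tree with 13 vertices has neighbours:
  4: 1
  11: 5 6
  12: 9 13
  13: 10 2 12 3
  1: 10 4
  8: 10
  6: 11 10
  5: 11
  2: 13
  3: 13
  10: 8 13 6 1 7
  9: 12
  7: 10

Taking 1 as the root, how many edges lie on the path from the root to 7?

2

Path from 1 to 7: 1–10–7, which has 2 edges.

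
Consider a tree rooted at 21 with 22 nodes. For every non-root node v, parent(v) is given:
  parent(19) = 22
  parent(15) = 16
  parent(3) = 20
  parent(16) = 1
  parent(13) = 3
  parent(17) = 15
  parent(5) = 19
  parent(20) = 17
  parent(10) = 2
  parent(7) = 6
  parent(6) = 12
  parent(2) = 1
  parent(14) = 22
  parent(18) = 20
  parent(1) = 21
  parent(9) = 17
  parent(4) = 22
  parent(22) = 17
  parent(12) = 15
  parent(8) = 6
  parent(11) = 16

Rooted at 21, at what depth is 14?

Path from 21 to 14: 21 → 1 → 16 → 15 → 17 → 22 → 14, which has 6 edges.

6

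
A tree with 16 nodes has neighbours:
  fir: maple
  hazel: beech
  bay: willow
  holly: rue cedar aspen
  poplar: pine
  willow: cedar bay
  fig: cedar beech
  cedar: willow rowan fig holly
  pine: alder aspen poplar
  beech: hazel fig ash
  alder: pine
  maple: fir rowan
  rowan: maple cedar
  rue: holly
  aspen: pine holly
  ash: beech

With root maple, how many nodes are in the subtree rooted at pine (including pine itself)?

3

The subtree rooted at pine contains: pine, poplar, alder — 3 nodes.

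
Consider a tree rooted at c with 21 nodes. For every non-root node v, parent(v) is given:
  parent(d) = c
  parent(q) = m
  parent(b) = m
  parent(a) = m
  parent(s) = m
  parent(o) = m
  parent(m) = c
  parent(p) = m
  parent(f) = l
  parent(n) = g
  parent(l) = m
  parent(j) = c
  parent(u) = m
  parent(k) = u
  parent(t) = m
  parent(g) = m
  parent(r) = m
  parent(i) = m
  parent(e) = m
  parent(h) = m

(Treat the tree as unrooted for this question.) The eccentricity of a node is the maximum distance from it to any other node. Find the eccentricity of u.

The node farthest from u is n (j, d, f also at distance 3), via u-m-g-n — 3 edges.

3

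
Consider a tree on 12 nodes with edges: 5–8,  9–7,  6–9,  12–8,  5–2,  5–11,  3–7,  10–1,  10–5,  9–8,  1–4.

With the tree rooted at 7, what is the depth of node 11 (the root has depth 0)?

7 – 9 – 8 – 5 – 11 — 4 edges.

4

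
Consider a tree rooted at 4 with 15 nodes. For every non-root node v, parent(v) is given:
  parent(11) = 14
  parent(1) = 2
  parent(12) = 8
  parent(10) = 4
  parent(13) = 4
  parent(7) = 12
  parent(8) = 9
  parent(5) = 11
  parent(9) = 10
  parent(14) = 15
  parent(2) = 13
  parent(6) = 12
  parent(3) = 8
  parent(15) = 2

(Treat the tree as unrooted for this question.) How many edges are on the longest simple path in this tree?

11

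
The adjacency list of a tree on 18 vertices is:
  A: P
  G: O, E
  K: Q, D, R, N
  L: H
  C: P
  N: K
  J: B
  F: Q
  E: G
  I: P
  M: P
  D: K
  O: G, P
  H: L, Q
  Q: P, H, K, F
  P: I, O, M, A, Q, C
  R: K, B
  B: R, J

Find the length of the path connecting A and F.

3

A – P – Q – F: 3 edges.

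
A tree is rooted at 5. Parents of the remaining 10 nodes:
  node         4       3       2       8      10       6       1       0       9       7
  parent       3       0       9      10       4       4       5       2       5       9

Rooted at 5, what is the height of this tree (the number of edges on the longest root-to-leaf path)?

8 sits deepest: 5–9–2–0–3–4–10–8 — 7 edges from the root.

7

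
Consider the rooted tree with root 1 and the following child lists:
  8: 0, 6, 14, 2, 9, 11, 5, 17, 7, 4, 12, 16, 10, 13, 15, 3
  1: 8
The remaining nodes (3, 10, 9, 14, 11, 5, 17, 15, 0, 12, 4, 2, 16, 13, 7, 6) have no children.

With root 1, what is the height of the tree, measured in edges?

2

3 sits deepest: 1–8–3 — 2 edges from the root.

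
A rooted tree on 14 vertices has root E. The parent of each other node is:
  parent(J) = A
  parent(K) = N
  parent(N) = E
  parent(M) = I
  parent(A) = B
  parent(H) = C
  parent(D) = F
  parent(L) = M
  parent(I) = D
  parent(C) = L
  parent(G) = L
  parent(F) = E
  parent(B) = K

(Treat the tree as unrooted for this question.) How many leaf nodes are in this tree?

3

Exactly 3 nodes have a single neighbour: G, H, J.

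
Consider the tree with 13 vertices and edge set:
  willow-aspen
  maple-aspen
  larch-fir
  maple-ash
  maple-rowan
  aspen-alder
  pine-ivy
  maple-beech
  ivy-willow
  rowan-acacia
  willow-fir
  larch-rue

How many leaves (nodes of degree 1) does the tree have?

Degree-1 nodes: acacia, alder, ash, beech, pine, rue — 6 of them.

6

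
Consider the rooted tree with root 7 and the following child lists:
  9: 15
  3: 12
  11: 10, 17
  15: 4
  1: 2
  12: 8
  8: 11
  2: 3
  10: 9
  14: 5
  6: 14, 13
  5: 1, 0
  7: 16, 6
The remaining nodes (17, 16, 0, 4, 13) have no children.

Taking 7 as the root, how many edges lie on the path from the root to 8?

Climbing from 8 to the root: 8–12–3–2–1–5–14–6–7. That's 8 steps.

8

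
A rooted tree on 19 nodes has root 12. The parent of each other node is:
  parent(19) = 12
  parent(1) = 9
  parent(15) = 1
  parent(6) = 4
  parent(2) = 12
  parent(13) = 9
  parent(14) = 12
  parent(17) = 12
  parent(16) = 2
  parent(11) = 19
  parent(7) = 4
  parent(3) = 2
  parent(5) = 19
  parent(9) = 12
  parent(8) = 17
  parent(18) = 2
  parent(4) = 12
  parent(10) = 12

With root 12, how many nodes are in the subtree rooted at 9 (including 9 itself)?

9's subtree: {9, 13, 1, 15}, size 4.

4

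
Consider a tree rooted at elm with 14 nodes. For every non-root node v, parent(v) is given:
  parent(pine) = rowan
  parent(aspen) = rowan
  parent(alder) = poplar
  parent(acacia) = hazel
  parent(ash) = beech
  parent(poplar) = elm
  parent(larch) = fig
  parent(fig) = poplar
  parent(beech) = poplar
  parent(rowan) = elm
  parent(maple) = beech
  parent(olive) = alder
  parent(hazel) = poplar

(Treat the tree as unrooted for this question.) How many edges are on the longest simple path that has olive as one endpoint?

5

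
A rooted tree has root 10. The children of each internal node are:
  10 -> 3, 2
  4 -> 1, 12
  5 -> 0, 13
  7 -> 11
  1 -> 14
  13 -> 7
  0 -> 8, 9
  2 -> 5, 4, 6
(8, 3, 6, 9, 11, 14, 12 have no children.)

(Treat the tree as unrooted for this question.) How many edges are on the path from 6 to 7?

The path is 6 - 2 - 5 - 13 - 7, which has 4 edges.

4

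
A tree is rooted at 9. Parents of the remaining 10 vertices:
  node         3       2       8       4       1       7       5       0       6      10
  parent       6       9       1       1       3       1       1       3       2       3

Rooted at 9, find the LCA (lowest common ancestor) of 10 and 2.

2

Ancestors of 10 (toward the root): 10, 3, 6, 2, 9.
Ancestors of 2: 2, 9.
The deepest node appearing in both lists is 2.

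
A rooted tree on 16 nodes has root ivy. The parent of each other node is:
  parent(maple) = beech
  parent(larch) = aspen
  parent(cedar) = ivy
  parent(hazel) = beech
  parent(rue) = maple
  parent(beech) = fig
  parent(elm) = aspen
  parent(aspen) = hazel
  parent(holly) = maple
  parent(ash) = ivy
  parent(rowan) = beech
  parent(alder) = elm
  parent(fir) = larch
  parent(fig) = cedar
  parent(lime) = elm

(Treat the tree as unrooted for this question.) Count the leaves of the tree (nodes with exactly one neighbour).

The leaves are alder, ash, fir, holly, lime, rowan, rue.
That is 7 leaves.

7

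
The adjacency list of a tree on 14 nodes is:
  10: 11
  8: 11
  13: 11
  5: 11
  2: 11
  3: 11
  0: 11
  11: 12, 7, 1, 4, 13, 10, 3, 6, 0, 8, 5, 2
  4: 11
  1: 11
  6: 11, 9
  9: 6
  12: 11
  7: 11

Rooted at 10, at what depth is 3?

Path from 10 to 3: 10 – 11 – 3, which has 2 edges.

2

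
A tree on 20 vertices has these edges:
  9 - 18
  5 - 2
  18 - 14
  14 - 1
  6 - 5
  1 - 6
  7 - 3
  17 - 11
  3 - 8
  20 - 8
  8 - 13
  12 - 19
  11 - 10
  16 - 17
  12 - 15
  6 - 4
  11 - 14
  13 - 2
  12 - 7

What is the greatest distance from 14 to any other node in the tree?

A farthest node from 14 is 19 (15 also at distance 10).
The path 14-1-6-5-2-13-8-3-7-12-19 has 10 edges.

10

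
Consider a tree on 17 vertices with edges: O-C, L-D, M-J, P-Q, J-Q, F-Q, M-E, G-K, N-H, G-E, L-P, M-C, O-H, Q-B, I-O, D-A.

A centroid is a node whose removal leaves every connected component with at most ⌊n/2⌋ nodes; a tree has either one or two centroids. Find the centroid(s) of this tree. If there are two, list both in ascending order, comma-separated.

Delete M: the remaining components have sizes 8, 5, 3. Max 8 ≤ 8, so M is a centroid.
No neighbour of M does as well, so M is the unique centroid.

M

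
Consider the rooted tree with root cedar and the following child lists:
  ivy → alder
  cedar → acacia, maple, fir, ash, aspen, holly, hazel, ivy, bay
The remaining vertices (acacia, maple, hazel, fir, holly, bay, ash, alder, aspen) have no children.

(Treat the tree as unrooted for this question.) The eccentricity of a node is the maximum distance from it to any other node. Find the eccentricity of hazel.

3

The node farthest from hazel is alder, via hazel-cedar-ivy-alder — 3 edges.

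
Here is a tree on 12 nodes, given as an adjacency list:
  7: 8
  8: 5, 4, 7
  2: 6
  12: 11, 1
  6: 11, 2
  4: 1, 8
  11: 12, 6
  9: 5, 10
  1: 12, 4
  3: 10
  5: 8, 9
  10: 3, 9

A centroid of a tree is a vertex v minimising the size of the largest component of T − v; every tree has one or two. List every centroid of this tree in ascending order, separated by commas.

If 4 is removed the pieces have sizes 6, 5, all ≤ ⌊12/2⌋ = 6.
Its neighbour 8 also leaves a largest component of size 6, so both are centroids.

4, 8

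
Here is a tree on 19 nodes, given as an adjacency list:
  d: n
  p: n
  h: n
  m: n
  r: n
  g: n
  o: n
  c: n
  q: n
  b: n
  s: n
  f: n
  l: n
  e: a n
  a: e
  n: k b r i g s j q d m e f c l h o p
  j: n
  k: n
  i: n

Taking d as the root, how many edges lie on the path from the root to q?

2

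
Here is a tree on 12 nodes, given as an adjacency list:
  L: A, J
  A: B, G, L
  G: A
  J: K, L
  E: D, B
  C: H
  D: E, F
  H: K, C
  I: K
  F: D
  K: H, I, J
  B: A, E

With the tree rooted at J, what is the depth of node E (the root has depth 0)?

J → L → A → B → E — 4 edges.

4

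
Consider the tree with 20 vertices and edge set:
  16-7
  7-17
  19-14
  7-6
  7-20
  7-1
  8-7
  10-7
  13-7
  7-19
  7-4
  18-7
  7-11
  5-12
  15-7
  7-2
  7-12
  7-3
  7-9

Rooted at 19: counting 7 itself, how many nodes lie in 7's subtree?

18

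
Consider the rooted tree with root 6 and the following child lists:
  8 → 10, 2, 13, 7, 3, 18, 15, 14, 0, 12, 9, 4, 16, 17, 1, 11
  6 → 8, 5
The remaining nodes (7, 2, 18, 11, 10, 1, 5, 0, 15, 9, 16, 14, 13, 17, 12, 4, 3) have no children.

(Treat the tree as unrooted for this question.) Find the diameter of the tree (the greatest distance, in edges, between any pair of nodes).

3

A longest path is 5 - 6 - 8 - 4, with 3 edges.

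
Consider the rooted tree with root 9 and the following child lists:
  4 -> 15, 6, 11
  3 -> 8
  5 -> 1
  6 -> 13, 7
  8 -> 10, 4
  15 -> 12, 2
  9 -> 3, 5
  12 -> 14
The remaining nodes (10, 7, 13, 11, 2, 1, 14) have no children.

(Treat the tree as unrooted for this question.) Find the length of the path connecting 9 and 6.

Walking from 9: 9 – 3 – 8 – 4 – 6. Length 4.

4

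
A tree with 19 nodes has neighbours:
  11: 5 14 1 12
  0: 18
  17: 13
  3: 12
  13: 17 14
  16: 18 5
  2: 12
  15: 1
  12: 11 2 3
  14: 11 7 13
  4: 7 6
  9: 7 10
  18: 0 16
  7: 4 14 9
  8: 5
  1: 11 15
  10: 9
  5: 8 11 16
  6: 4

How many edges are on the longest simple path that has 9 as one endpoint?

7

The node farthest from 9 is 0, via 9-7-14-11-5-16-18-0 — 7 edges.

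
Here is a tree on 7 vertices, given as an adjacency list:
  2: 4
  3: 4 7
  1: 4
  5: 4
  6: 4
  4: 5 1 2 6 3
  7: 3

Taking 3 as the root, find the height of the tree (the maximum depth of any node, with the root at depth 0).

2

6 sits deepest: 3–4–6 — 2 edges from the root.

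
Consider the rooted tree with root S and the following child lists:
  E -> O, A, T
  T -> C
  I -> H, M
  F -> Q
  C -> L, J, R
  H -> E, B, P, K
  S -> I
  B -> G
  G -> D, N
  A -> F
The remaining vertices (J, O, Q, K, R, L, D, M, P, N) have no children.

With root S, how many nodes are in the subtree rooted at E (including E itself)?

Descendants of E (including itself): E, A, O, T, F, C, Q, J, R, L. That's 10.

10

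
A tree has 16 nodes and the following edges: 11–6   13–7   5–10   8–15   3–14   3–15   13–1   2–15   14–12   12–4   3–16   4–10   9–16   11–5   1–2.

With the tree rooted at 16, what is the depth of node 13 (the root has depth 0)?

Climbing from 13 to the root: 13–1–2–15–3–16. That's 5 steps.

5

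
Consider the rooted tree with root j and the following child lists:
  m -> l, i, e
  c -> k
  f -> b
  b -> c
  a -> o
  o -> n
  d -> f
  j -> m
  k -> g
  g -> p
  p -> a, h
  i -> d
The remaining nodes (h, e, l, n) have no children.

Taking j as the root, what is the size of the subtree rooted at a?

3

a's subtree: {a, o, n}, size 3.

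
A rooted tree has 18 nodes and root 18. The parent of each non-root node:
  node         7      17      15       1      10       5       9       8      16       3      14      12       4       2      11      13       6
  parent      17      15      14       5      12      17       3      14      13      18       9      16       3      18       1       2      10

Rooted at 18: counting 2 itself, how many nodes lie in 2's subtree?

6

Descendants of 2 (including itself): 2, 13, 16, 12, 10, 6. That's 6.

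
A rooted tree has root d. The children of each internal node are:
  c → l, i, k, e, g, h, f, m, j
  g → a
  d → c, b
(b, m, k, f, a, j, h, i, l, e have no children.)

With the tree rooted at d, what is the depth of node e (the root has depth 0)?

2

d → c → e — 2 edges.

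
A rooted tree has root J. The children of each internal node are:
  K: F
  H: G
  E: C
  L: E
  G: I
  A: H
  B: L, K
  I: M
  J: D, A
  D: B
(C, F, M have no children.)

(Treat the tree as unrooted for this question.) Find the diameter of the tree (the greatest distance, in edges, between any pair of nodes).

Starting from M, a farthest node is C at distance 10.
One longest path: M–I–G–H–A–J–D–B–L–E–C.
So the diameter is 10.

10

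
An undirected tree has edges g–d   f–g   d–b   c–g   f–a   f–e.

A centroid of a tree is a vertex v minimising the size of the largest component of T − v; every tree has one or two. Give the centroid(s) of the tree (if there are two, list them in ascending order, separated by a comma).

Removing g splits the tree into components of sizes 3, 2, 1; the largest is 3 ≤ ⌊7/2⌋ = 3.
No neighbour of g does as well, so g is the unique centroid.

g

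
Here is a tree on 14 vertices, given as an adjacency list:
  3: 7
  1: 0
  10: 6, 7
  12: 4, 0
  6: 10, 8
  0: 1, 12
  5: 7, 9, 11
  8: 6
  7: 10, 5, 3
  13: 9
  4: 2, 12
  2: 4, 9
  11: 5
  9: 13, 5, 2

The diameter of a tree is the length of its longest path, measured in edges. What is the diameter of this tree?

Starting from 8, a farthest node is 1 at distance 10.
One longest path: 8-6-10-7-5-9-2-4-12-0-1.
So the diameter is 10.

10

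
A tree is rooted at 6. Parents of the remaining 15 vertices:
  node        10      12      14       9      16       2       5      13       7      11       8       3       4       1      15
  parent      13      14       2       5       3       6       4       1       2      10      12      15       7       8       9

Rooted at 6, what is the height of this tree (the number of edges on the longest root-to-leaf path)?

8

11 sits deepest: 6 – 2 – 14 – 12 – 8 – 1 – 13 – 10 – 11 — 8 edges from the root.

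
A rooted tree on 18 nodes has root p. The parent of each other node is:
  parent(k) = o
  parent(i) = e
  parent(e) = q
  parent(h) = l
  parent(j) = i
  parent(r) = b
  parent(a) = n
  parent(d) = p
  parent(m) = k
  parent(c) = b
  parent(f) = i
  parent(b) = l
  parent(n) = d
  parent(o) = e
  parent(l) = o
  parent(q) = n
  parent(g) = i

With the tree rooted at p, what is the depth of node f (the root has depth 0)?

Path from p to f: p – d – n – q – e – i – f, which has 6 edges.

6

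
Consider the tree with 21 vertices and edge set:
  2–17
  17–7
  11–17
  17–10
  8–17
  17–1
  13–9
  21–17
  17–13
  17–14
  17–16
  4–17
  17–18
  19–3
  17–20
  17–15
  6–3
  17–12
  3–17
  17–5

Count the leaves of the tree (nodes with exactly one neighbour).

18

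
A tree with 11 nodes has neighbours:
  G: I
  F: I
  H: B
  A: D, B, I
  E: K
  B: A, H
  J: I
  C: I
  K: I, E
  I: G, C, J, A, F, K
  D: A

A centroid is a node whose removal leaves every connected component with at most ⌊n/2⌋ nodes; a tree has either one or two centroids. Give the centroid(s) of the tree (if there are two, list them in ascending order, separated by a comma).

I

Delete I: the remaining components have sizes 4, 2, 1, 1, 1, 1. Max 4 ≤ 5, so I is a centroid.
Every other node leaves some component of size > 5, so the centroid is unique.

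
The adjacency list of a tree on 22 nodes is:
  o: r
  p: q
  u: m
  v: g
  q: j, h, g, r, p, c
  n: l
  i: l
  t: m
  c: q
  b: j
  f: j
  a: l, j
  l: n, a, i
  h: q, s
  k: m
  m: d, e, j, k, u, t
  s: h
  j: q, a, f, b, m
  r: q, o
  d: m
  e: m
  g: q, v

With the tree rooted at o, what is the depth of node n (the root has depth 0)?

6

Path from o to n: o – r – q – j – a – l – n, which has 6 edges.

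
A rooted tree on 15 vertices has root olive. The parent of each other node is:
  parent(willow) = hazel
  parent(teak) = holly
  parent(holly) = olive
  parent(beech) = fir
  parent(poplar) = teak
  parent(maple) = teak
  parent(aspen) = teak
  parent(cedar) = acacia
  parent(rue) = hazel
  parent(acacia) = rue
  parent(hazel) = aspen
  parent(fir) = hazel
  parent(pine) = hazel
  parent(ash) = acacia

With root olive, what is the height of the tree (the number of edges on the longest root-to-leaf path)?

7

cedar sits deepest: olive–holly–teak–aspen–hazel–rue–acacia–cedar — 7 edges from the root.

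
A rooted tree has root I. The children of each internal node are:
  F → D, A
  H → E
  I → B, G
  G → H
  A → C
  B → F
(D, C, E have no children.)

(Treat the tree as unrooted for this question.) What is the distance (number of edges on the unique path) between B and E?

4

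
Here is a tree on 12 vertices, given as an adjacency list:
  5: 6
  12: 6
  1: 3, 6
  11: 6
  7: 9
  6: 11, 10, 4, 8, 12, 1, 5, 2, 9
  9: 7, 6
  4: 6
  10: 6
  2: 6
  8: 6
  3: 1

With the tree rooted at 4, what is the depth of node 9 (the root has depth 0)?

2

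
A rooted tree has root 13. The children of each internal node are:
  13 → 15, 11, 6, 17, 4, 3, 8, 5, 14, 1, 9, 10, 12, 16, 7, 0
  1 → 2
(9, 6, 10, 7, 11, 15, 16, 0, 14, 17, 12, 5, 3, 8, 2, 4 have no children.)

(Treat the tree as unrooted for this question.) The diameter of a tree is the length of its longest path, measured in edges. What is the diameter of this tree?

3

Starting from 2, a farthest node is 6 at distance 3.
One longest path: 2 - 1 - 13 - 6.
So the diameter is 3.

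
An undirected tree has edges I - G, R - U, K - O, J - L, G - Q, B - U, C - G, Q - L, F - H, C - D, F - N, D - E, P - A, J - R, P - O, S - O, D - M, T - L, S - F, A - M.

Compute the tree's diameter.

BFS from B reaches N last, at distance 15; BFS from N confirms no node is farther.
Path: B-U-R-J-L-Q-G-C-D-M-A-P-O-S-F-N.

15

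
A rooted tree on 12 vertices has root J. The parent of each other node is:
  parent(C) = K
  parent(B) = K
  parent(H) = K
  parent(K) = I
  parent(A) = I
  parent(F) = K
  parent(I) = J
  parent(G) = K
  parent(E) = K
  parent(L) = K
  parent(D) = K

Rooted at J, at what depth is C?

3

Climbing from C to the root: C–K–I–J. That's 3 steps.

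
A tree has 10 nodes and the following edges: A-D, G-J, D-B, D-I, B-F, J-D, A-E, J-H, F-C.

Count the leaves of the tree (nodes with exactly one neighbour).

5

Degree-1 nodes: C, E, G, H, I — 5 of them.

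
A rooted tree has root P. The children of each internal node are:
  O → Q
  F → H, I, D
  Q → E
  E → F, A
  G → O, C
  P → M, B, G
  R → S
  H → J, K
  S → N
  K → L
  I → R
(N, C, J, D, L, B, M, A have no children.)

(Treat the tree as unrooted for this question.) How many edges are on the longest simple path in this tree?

10

BFS from B reaches N last, at distance 10; BFS from N confirms no node is farther.
Path: B-P-G-O-Q-E-F-I-R-S-N.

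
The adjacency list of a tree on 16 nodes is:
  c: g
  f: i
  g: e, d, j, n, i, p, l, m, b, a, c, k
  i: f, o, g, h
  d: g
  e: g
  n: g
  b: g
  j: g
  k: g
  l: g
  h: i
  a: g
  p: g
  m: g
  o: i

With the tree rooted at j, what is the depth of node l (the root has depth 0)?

2

j–g–l — 2 edges.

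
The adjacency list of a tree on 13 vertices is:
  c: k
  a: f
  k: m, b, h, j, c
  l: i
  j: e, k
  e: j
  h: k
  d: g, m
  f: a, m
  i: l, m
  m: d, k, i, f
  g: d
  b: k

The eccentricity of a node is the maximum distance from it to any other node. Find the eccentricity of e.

5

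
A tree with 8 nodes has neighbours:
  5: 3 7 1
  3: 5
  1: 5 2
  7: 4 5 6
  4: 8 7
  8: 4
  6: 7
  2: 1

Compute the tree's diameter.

A longest path is 2 – 1 – 5 – 7 – 4 – 8, with 5 edges.

5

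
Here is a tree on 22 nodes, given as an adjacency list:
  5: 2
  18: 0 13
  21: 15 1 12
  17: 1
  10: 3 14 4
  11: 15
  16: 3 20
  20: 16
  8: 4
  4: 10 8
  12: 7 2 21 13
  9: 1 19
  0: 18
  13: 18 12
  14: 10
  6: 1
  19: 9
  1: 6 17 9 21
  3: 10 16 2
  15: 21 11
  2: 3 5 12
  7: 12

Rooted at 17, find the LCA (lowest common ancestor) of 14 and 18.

Ancestors of 14 (toward the root): 14, 10, 3, 2, 12, 21, 1, 17.
Ancestors of 18: 18, 13, 12, 21, 1, 17.
The deepest node appearing in both lists is 12.

12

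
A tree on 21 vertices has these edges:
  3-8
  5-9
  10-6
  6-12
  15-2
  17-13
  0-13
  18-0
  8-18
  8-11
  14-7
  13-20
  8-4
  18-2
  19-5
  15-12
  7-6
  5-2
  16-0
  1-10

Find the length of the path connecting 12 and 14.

3

Walking from 12: 12 - 6 - 7 - 14. Length 3.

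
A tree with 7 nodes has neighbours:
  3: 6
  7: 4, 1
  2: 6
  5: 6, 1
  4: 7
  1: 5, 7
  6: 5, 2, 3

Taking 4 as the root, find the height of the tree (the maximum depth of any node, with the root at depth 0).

5

The longest root-to-leaf path is 4-7-1-5-6-3 (5 edges).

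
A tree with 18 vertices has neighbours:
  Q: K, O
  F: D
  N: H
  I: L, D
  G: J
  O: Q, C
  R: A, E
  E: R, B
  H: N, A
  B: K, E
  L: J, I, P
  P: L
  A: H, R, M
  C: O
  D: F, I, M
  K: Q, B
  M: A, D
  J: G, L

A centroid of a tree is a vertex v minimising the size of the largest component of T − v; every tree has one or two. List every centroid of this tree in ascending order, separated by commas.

Removing A splits the tree into components of sizes 8, 7, 2; the largest is 8 ≤ ⌊18/2⌋ = 9.
No neighbour of A does as well, so A is the unique centroid.

A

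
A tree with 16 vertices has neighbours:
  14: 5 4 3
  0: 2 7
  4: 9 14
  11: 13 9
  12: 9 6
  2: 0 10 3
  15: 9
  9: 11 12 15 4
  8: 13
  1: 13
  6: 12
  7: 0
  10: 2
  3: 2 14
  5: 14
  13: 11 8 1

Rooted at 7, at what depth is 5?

Climbing from 5 to the root: 5–14–3–2–0–7. That's 5 steps.

5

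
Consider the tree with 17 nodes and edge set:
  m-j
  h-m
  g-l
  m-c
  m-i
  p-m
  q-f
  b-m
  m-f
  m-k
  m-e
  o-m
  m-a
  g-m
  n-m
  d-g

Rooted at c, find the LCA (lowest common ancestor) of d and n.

m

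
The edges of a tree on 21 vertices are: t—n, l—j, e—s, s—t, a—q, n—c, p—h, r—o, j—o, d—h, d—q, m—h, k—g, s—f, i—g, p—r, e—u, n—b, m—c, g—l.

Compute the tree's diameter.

14

A longest path is u – e – s – t – n – c – m – h – p – r – o – j – l – g – k, with 14 edges.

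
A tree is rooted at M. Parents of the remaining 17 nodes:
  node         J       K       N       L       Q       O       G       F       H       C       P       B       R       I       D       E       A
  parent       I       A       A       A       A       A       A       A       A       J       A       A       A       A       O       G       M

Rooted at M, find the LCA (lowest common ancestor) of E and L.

A

E's ancestor chain is E, G, A, M and L's is L, A, M; they first meet at A.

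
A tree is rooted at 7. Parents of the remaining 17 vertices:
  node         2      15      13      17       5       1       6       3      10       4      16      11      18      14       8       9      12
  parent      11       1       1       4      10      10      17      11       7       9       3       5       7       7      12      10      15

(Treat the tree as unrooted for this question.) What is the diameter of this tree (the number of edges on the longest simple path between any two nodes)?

Starting from 16, a farthest node is 6 at distance 8.
One longest path: 16-3-11-5-10-9-4-17-6.
So the diameter is 8.

8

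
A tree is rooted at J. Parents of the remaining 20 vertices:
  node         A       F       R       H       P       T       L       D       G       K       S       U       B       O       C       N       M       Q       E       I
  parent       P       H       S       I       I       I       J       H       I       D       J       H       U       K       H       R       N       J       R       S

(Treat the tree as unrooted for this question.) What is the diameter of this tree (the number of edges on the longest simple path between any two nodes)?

8

A longest path is O - K - D - H - I - S - R - N - M, with 8 edges.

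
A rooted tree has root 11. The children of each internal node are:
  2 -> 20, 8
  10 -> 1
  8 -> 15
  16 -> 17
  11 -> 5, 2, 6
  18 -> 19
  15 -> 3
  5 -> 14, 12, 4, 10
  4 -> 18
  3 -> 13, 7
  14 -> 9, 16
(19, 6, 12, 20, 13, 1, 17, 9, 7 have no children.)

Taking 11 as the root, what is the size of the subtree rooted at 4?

3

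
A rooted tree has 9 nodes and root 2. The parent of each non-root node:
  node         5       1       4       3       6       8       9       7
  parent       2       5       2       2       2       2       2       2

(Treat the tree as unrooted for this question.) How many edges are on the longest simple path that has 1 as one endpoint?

The node farthest from 1 is 7 (9, 4, 6, 3, 8 also at distance 3), via 1-5-2-7 — 3 edges.

3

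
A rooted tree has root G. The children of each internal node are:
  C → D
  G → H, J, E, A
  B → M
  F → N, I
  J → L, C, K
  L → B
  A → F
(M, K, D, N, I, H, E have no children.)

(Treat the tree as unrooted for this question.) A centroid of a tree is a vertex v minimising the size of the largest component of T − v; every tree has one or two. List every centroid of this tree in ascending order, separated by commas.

If G is removed the pieces have sizes 7, 4, 1, 1, all ≤ ⌊14/2⌋ = 7.
Its neighbour J also leaves a largest component of size 7, so both are centroids.

G, J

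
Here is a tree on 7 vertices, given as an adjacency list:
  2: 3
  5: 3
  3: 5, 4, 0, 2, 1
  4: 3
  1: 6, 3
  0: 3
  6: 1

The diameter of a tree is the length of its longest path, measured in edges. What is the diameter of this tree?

Starting from 6, a farthest node is 0 at distance 3.
One longest path: 6-1-3-0.
So the diameter is 3.

3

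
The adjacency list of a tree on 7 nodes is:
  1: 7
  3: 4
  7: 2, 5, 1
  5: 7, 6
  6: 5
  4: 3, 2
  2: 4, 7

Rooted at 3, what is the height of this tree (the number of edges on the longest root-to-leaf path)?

5

The longest root-to-leaf path is 3–4–2–7–5–6 (5 edges).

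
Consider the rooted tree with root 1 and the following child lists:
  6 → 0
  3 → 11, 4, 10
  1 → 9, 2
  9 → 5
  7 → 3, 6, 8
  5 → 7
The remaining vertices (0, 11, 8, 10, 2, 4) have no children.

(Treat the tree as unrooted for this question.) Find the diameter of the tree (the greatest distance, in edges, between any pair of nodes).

6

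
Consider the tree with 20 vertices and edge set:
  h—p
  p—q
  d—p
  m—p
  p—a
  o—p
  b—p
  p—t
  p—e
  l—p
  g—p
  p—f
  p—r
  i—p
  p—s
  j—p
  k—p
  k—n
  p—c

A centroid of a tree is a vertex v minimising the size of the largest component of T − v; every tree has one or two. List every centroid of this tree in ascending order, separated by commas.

p

Delete p: the remaining components have sizes 2, 1, 1, 1, 1, 1, 1, 1, 1, 1, 1, 1, 1, 1, 1, 1, 1, 1. Max 2 ≤ 10, so p is a centroid.
No neighbour of p does as well, so p is the unique centroid.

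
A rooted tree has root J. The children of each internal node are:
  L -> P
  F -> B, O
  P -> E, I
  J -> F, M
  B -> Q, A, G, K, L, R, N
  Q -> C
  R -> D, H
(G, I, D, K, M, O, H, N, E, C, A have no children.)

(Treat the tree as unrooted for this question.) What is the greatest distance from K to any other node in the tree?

4

The node farthest from K is I (M, E also at distance 4), via K-B-L-P-I — 4 edges.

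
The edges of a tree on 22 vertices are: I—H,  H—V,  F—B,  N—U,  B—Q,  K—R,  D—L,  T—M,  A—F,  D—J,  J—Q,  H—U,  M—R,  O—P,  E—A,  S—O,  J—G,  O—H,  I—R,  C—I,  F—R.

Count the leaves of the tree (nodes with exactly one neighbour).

10

Exactly 10 nodes have a single neighbour: C, E, G, K, L, N, P, S, T, V.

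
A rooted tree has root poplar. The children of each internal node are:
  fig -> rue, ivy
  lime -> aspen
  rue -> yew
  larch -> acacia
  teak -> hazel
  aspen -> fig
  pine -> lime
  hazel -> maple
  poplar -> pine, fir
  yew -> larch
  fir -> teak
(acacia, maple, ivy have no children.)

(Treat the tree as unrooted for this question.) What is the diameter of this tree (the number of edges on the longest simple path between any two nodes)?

12

A longest path is acacia-larch-yew-rue-fig-aspen-lime-pine-poplar-fir-teak-hazel-maple, with 12 edges.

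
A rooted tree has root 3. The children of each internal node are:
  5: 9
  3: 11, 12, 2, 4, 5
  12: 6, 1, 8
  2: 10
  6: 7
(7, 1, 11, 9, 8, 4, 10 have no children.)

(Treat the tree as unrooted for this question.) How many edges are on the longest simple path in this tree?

5

Starting from 7, a farthest node is 10 at distance 5.
One longest path: 7-6-12-3-2-10.
So the diameter is 5.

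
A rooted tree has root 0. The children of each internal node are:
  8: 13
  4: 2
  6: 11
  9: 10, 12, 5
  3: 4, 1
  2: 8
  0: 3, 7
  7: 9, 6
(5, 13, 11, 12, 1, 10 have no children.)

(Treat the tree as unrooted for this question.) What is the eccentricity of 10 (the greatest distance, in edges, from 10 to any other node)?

Distances from 10 peak at 8, attained at 13.
10-9-7-0-3-4-2-8-13

8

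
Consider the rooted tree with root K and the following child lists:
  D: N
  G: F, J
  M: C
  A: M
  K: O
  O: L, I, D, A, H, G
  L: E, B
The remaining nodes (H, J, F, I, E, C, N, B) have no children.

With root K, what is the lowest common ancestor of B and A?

O

B's ancestor chain is B, L, O, K and A's is A, O, K; they first meet at O.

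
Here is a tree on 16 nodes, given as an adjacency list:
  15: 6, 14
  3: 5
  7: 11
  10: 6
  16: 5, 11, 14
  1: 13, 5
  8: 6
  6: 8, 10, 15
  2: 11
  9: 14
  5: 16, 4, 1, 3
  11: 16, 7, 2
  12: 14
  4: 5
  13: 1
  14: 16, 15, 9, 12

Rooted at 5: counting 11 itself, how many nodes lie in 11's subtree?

Descendants of 11 (including itself): 11, 2, 7. That's 3.

3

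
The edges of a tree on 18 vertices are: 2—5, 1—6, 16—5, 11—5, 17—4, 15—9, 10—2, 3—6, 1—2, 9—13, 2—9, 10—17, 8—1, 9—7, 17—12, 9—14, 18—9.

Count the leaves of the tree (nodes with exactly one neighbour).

Degree-1 nodes: 3, 4, 7, 8, 11, 12, 13, 14, 15, 16, 18 — 11 of them.

11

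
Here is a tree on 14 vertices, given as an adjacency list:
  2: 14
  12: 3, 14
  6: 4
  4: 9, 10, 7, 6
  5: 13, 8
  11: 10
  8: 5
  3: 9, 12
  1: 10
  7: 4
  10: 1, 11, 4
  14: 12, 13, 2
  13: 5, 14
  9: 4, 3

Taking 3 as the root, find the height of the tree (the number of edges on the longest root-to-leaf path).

5

The longest root-to-leaf path is 3 → 12 → 14 → 13 → 5 → 8 (5 edges).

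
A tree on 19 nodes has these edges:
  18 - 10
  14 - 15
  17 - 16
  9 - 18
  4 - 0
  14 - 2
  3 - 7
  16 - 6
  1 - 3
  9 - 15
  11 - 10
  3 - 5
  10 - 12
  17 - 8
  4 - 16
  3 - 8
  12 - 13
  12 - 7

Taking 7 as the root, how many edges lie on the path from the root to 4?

5

7–3–8–17–16–4 — 5 edges.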